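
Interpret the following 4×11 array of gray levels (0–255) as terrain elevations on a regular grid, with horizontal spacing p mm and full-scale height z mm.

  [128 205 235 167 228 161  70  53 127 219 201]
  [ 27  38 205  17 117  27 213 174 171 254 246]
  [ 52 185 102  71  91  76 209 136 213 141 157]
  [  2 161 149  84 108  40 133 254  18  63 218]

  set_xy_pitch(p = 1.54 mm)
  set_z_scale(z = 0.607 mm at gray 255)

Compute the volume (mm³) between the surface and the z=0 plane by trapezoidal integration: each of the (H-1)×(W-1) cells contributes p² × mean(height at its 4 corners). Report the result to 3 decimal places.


22.896

height_mm = gray/255 × 0.607; cell vol = 1.54² × mean(4 corners)
unit = 1.54² × 0.607 / (4×255) = 0.00141133 mm³ per gray-sum
row 0: Σ corner-gray over 10 cells = 5964  → 8.4172
row 1: Σ corner-gray over 10 cells = 5362  → 7.5676
row 2: Σ corner-gray over 10 cells = 4897  → 6.9113
Σ rows: total corner-gray = 16223  → 22.8961 mm³


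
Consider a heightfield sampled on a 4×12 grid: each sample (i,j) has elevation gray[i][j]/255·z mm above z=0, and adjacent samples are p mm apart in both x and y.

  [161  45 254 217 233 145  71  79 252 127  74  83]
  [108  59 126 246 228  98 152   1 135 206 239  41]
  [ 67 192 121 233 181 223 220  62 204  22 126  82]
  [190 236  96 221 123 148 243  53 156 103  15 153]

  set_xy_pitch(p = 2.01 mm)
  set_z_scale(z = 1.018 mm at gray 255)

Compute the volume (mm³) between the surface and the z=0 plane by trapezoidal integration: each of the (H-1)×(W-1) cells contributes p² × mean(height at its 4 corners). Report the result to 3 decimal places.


77.664

height_mm = gray/255 × 1.018; cell vol = 2.01² × mean(4 corners)
unit = 2.01² × 1.018 / (4×255) = 0.00403218 mm³ per gray-sum
row 0: Σ corner-gray over 11 cells = 6367  → 25.6729
row 1: Σ corner-gray over 11 cells = 6446  → 25.9914
row 2: Σ corner-gray over 11 cells = 6448  → 25.9995
Σ rows: total corner-gray = 19261  → 77.6638 mm³


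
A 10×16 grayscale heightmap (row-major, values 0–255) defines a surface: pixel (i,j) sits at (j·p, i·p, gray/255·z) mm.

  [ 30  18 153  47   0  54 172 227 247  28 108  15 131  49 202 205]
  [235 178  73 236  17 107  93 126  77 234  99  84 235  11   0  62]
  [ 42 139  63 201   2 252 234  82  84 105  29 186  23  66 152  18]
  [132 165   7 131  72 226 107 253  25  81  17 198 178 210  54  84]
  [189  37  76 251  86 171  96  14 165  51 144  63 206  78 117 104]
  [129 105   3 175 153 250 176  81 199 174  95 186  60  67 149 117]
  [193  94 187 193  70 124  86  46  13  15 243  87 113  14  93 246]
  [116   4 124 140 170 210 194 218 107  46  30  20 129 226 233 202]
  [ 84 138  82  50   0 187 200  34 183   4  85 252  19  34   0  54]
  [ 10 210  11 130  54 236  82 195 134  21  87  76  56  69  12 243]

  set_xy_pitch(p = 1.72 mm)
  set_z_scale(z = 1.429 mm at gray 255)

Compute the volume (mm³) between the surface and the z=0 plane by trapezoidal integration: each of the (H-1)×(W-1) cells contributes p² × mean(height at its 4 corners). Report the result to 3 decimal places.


254.888

height_mm = gray/255 × 1.429; cell vol = 1.72² × mean(4 corners)
unit = 1.72² × 1.429 / (4×255) = 0.00414466 mm³ per gray-sum
row 0: Σ corner-gray over 15 cells = 6574  → 27.2470
row 1: Σ corner-gray over 15 cells = 6733  → 27.9060
row 2: Σ corner-gray over 15 cells = 6960  → 28.8468
row 3: Σ corner-gray over 15 cells = 7067  → 29.2903
row 4: Σ corner-gray over 15 cells = 7395  → 30.6498
row 5: Σ corner-gray over 15 cells = 7187  → 29.7877
row 6: Σ corner-gray over 15 cells = 7215  → 29.9037
row 7: Σ corner-gray over 15 cells = 6694  → 27.7444
row 8: Σ corner-gray over 15 cells = 5673  → 23.5127
Σ rows: total corner-gray = 61498  → 254.8883 mm³


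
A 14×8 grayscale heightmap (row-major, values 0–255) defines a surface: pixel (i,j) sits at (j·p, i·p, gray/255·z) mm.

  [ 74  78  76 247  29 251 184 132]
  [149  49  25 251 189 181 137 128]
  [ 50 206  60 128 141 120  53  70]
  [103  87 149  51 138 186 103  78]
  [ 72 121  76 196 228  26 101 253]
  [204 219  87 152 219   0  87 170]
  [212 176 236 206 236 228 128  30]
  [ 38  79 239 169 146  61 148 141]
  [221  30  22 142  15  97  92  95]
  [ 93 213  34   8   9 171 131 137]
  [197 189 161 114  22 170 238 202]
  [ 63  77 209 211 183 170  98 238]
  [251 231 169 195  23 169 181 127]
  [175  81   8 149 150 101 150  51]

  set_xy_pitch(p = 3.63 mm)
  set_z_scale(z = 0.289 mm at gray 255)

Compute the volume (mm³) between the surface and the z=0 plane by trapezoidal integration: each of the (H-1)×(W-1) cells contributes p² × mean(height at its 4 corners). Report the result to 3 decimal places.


height_mm = gray/255 × 0.289; cell vol = 3.63² × mean(4 corners)
unit = 3.63² × 0.289 / (4×255) = 0.00373345 mm³ per gray-sum
row 0: Σ corner-gray over 7 cells = 3877  → 14.4746
row 1: Σ corner-gray over 7 cells = 3477  → 12.9812
row 2: Σ corner-gray over 7 cells = 3145  → 11.7417
row 3: Σ corner-gray over 7 cells = 3430  → 12.8058
row 4: Σ corner-gray over 7 cells = 3723  → 13.8997
row 5: Σ corner-gray over 7 cells = 4564  → 17.0395
row 6: Σ corner-gray over 7 cells = 4525  → 16.8939
row 7: Σ corner-gray over 7 cells = 2975  → 11.1070
row 8: Σ corner-gray over 7 cells = 2474  → 9.2366
row 9: Σ corner-gray over 7 cells = 3549  → 13.2500
row 10: Σ corner-gray over 7 cells = 4384  → 16.3675
row 11: Σ corner-gray over 7 cells = 4511  → 16.8416
row 12: Σ corner-gray over 7 cells = 3818  → 14.2543
Σ rows: total corner-gray = 48452  → 180.8934 mm³

180.893


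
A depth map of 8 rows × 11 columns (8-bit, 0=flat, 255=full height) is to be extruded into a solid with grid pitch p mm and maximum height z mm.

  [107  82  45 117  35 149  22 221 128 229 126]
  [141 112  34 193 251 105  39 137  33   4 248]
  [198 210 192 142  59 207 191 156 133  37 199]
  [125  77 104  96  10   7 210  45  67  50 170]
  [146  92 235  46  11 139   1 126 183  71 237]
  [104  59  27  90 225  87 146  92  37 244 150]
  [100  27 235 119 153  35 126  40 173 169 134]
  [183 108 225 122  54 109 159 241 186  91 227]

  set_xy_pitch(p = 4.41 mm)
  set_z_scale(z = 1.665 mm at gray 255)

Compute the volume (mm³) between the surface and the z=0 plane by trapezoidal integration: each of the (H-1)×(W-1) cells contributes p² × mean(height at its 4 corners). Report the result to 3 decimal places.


height_mm = gray/255 × 1.665; cell vol = 4.41² × mean(4 corners)
unit = 4.41² × 1.665 / (4×255) = 0.0317462 mm³ per gray-sum
row 0: Σ corner-gray over 10 cells = 4494  → 142.6673
row 1: Σ corner-gray over 10 cells = 5256  → 166.8578
row 2: Σ corner-gray over 10 cells = 4678  → 148.5086
row 3: Σ corner-gray over 10 cells = 3818  → 121.2069
row 4: Σ corner-gray over 10 cells = 4459  → 141.5561
row 5: Σ corner-gray over 10 cells = 4656  → 147.8101
row 6: Σ corner-gray over 10 cells = 5388  → 171.0483
Σ rows: total corner-gray = 32749  → 1039.6551 mm³

1039.655


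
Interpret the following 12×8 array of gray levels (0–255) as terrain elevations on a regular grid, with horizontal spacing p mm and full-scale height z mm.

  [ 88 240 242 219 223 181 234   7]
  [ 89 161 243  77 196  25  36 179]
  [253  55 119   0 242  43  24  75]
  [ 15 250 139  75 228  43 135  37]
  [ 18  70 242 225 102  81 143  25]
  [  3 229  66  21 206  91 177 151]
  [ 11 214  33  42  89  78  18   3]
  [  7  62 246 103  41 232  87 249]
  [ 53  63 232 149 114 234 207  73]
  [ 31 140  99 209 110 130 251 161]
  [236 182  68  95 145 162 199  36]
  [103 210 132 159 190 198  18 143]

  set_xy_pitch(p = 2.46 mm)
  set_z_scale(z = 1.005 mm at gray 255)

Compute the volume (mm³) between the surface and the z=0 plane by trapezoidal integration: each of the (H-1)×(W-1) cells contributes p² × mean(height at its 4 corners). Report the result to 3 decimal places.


234.658

height_mm = gray/255 × 1.005; cell vol = 2.46² × mean(4 corners)
unit = 2.46² × 1.005 / (4×255) = 0.00596261 mm³ per gray-sum
row 0: Σ corner-gray over 7 cells = 4517  → 26.9331
row 1: Σ corner-gray over 7 cells = 3038  → 18.1144
row 2: Σ corner-gray over 7 cells = 3086  → 18.4006
row 3: Σ corner-gray over 7 cells = 3561  → 21.2328
row 4: Σ corner-gray over 7 cells = 3503  → 20.8870
row 5: Σ corner-gray over 7 cells = 2696  → 16.0752
row 6: Σ corner-gray over 7 cells = 2760  → 16.4568
row 7: Σ corner-gray over 7 cells = 3922  → 23.3853
row 8: Σ corner-gray over 7 cells = 4194  → 25.0072
row 9: Σ corner-gray over 7 cells = 4044  → 24.1128
row 10: Σ corner-gray over 7 cells = 4034  → 24.0532
Σ rows: total corner-gray = 39355  → 234.6584 mm³


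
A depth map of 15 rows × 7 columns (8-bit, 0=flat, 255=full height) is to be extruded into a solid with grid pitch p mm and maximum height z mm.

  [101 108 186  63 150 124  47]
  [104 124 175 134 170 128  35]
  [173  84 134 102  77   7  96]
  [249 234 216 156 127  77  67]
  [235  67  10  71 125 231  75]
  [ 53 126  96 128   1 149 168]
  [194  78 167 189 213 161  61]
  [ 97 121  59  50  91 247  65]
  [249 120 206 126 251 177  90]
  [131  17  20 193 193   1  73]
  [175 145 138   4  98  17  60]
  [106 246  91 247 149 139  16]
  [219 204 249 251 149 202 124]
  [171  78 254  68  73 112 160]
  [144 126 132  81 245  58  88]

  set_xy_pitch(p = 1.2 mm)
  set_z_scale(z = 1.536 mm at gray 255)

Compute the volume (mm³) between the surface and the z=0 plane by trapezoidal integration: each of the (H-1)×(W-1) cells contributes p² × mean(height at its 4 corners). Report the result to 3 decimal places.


94.524

height_mm = gray/255 × 1.536; cell vol = 1.2² × mean(4 corners)
unit = 1.2² × 1.536 / (4×255) = 0.00216847 mm³ per gray-sum
row 0: Σ corner-gray over 6 cells = 3011  → 6.5293
row 1: Σ corner-gray over 6 cells = 2678  → 5.8072
row 2: Σ corner-gray over 6 cells = 3013  → 6.5336
row 3: Σ corner-gray over 6 cells = 3254  → 7.0562
row 4: Σ corner-gray over 6 cells = 2539  → 5.5057
row 5: Σ corner-gray over 6 cells = 3092  → 6.7049
row 6: Σ corner-gray over 6 cells = 3169  → 6.8719
row 7: Σ corner-gray over 6 cells = 3397  → 7.3663
row 8: Σ corner-gray over 6 cells = 3151  → 6.8329
row 9: Σ corner-gray over 6 cells = 2091  → 4.5343
row 10: Σ corner-gray over 6 cells = 2905  → 6.2994
row 11: Σ corner-gray over 6 cells = 4319  → 9.3656
row 12: Σ corner-gray over 6 cells = 3954  → 8.5741
row 13: Σ corner-gray over 6 cells = 3017  → 6.5423
Σ rows: total corner-gray = 43590  → 94.5236 mm³


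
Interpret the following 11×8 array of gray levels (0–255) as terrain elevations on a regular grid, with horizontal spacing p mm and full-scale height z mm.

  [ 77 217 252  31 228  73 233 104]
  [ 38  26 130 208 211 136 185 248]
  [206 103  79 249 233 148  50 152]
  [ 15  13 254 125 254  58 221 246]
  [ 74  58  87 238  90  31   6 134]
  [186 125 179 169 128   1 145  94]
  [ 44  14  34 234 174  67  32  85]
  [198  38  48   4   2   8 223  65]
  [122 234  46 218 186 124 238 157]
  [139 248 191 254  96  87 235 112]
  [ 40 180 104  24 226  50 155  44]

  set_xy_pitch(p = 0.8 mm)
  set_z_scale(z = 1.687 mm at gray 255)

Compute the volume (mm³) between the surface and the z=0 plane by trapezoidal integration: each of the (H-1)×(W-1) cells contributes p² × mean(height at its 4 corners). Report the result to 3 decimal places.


height_mm = gray/255 × 1.687; cell vol = 0.8² × mean(4 corners)
unit = 0.8² × 1.687 / (4×255) = 0.00105851 mm³ per gray-sum
row 0: Σ corner-gray over 7 cells = 4327  → 4.5802
row 1: Σ corner-gray over 7 cells = 4160  → 4.4034
row 2: Σ corner-gray over 7 cells = 4193  → 4.4383
row 3: Σ corner-gray over 7 cells = 3339  → 3.5344
row 4: Σ corner-gray over 7 cells = 3002  → 3.1776
row 5: Σ corner-gray over 7 cells = 3013  → 3.1893
row 6: Σ corner-gray over 7 cells = 2148  → 2.2737
row 7: Σ corner-gray over 7 cells = 3280  → 3.4719
row 8: Σ corner-gray over 7 cells = 4844  → 5.1274
row 9: Σ corner-gray over 7 cells = 4035  → 4.2711
Σ rows: total corner-gray = 36341  → 38.4673 mm³

38.467


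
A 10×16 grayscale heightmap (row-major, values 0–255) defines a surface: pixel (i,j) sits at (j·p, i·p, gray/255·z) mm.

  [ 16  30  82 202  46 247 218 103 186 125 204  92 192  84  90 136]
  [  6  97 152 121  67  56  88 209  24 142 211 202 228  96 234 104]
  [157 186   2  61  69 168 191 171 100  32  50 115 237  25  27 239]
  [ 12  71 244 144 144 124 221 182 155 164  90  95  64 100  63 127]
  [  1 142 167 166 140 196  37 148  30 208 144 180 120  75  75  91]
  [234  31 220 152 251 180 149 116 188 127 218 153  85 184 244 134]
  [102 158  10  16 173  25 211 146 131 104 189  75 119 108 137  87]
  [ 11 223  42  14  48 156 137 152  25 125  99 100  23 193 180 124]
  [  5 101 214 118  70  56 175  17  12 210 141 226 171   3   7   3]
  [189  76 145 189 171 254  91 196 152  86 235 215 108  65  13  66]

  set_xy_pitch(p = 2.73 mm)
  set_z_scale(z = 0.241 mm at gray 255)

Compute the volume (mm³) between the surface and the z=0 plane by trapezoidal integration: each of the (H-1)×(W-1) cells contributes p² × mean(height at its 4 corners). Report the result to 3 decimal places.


118.030

height_mm = gray/255 × 0.241; cell vol = 2.73² × mean(4 corners)
unit = 2.73² × 0.241 / (4×255) = 0.00176093 mm³ per gray-sum
row 0: Σ corner-gray over 15 cells = 7918  → 13.9430
row 1: Σ corner-gray over 15 cells = 7228  → 12.7280
row 2: Σ corner-gray over 15 cells = 7125  → 12.5466
row 3: Σ corner-gray over 15 cells = 7609  → 13.3989
row 4: Σ corner-gray over 15 cells = 8712  → 15.3412
row 5: Σ corner-gray over 15 cells = 8357  → 14.7161
row 6: Σ corner-gray over 15 cells = 6562  → 11.5552
row 7: Σ corner-gray over 15 cells = 6219  → 10.9512
row 8: Σ corner-gray over 15 cells = 7297  → 12.8495
Σ rows: total corner-gray = 67027  → 118.0299 mm³


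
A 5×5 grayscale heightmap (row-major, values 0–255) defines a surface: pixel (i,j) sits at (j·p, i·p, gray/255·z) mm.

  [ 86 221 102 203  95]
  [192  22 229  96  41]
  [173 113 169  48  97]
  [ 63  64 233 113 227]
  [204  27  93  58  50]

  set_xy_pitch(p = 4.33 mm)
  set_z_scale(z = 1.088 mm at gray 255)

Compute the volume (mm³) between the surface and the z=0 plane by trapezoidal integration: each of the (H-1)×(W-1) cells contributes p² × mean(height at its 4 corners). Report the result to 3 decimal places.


height_mm = gray/255 × 1.088; cell vol = 4.33² × mean(4 corners)
unit = 4.33² × 1.088 / (4×255) = 0.0199988 mm³ per gray-sum
row 0: Σ corner-gray over 4 cells = 2160  → 43.1975
row 1: Σ corner-gray over 4 cells = 1857  → 37.1378
row 2: Σ corner-gray over 4 cells = 2040  → 40.7976
row 3: Σ corner-gray over 4 cells = 1720  → 34.3980
Σ rows: total corner-gray = 7777  → 155.5309 mm³

155.531


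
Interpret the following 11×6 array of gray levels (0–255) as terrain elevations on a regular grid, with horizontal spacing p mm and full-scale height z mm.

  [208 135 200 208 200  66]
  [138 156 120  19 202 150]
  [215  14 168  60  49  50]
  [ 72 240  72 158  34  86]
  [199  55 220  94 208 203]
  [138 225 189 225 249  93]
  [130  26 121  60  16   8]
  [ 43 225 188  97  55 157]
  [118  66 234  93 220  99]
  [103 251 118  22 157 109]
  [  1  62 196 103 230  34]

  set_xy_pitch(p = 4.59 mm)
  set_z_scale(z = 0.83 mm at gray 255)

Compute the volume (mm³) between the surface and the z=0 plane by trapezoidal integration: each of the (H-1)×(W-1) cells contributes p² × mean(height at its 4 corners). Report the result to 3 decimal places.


446.129

height_mm = gray/255 × 0.83; cell vol = 4.59² × mean(4 corners)
unit = 4.59² × 0.83 / (4×255) = 0.0171436 mm³ per gray-sum
row 0: Σ corner-gray over 5 cells = 3042  → 52.1510
row 1: Σ corner-gray over 5 cells = 2129  → 36.4988
row 2: Σ corner-gray over 5 cells = 2013  → 34.5102
row 3: Σ corner-gray over 5 cells = 2722  → 46.6650
row 4: Σ corner-gray over 5 cells = 3563  → 61.0828
row 5: Σ corner-gray over 5 cells = 2591  → 44.4192
row 6: Σ corner-gray over 5 cells = 1914  → 32.8129
row 7: Σ corner-gray over 5 cells = 2773  → 47.5393
row 8: Σ corner-gray over 5 cells = 2751  → 47.1622
row 9: Σ corner-gray over 5 cells = 2525  → 43.2877
Σ rows: total corner-gray = 26023  → 446.1292 mm³


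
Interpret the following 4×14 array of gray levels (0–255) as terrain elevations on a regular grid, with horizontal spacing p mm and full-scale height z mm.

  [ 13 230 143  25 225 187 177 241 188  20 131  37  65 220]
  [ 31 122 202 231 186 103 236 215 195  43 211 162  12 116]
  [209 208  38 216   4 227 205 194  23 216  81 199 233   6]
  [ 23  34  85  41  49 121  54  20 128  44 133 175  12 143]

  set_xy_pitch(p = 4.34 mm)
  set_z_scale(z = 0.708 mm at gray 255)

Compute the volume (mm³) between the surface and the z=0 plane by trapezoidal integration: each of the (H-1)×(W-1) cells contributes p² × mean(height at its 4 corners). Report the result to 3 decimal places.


278.492

height_mm = gray/255 × 0.708; cell vol = 4.34² × mean(4 corners)
unit = 4.34² × 0.708 / (4×255) = 0.0130741 mm³ per gray-sum
row 0: Σ corner-gray over 13 cells = 7554  → 98.7619
row 1: Σ corner-gray over 13 cells = 7886  → 103.1025
row 2: Σ corner-gray over 13 cells = 5861  → 76.6274
Σ rows: total corner-gray = 21301  → 278.4919 mm³


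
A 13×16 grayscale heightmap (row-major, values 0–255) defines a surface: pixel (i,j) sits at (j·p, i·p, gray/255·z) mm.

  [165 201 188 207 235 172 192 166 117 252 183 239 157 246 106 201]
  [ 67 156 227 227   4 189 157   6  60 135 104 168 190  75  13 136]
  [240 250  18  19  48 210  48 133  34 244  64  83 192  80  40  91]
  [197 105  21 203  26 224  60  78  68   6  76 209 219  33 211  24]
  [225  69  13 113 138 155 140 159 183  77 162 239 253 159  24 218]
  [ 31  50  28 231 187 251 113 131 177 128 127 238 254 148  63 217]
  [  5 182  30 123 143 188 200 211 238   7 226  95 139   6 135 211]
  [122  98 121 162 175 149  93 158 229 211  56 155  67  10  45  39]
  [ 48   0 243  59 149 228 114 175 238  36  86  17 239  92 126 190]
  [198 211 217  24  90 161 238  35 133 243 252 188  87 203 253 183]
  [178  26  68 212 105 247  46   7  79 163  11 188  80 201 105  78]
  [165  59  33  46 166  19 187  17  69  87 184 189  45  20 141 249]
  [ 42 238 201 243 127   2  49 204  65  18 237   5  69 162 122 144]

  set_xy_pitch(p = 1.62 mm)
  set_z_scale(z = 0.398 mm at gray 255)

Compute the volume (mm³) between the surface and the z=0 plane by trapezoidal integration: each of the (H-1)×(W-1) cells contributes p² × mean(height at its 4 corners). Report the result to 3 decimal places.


height_mm = gray/255 × 0.398; cell vol = 1.62² × mean(4 corners)
unit = 1.62² × 0.398 / (4×255) = 0.00102403 mm³ per gray-sum
row 0: Σ corner-gray over 15 cells = 9313  → 9.5368
row 1: Σ corner-gray over 15 cells = 6882  → 7.0474
row 2: Σ corner-gray over 15 cells = 6556  → 6.7135
row 3: Σ corner-gray over 15 cells = 7510  → 7.6905
row 4: Σ corner-gray over 15 cells = 8711  → 8.9203
row 5: Σ corner-gray over 15 cells = 8562  → 8.7677
row 6: Σ corner-gray over 15 cells = 7681  → 7.8656
row 7: Σ corner-gray over 15 cells = 7461  → 7.6403
row 8: Σ corner-gray over 15 cells = 8893  → 9.1067
row 9: Σ corner-gray over 15 cells = 8383  → 8.5844
row 10: Σ corner-gray over 15 cells = 6270  → 6.4207
row 11: Σ corner-gray over 15 cells = 6608  → 6.7668
Σ rows: total corner-gray = 92830  → 95.0608 mm³

95.061


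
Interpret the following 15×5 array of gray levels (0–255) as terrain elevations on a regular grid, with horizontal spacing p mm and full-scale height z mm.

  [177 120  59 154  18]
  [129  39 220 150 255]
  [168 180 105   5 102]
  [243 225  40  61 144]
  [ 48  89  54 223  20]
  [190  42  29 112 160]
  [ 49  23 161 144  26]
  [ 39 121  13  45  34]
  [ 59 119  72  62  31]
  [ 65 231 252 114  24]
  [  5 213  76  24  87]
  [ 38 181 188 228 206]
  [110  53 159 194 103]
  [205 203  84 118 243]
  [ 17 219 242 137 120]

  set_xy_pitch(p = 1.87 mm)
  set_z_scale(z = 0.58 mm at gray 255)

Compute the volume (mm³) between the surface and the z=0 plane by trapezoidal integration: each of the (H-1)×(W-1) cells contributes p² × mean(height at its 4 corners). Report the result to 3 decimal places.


height_mm = gray/255 × 0.58; cell vol = 1.87² × mean(4 corners)
unit = 1.87² × 0.58 / (4×255) = 0.00198843 mm³ per gray-sum
row 0: Σ corner-gray over 4 cells = 2063  → 4.1021
row 1: Σ corner-gray over 4 cells = 2052  → 4.0803
row 2: Σ corner-gray over 4 cells = 1889  → 3.7562
row 3: Σ corner-gray over 4 cells = 1839  → 3.6567
row 4: Σ corner-gray over 4 cells = 1516  → 3.0145
row 5: Σ corner-gray over 4 cells = 1447  → 2.8773
row 6: Σ corner-gray over 4 cells = 1162  → 2.3106
row 7: Σ corner-gray over 4 cells = 1027  → 2.0421
row 8: Σ corner-gray over 4 cells = 1879  → 3.7363
row 9: Σ corner-gray over 4 cells = 2001  → 3.9789
row 10: Σ corner-gray over 4 cells = 2156  → 4.2871
row 11: Σ corner-gray over 4 cells = 2463  → 4.8975
row 12: Σ corner-gray over 4 cells = 2283  → 4.5396
row 13: Σ corner-gray over 4 cells = 2591  → 5.1520
Σ rows: total corner-gray = 26368  → 52.4310 mm³

52.431


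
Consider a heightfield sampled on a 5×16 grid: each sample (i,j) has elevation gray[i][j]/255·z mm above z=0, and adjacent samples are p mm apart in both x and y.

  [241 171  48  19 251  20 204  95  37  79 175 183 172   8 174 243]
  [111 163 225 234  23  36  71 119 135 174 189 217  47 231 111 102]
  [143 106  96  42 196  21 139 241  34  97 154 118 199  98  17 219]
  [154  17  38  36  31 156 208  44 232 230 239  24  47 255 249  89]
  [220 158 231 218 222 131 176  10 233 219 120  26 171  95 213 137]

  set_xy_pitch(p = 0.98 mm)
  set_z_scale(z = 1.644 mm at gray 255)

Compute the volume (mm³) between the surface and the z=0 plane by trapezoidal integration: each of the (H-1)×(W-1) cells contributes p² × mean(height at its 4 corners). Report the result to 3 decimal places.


48.839

height_mm = gray/255 × 1.644; cell vol = 0.98² × mean(4 corners)
unit = 0.98² × 1.644 / (4×255) = 0.00154794 mm³ per gray-sum
row 0: Σ corner-gray over 15 cells = 7919  → 12.2581
row 1: Σ corner-gray over 15 cells = 7641  → 11.8278
row 2: Σ corner-gray over 15 cells = 7333  → 11.3510
row 3: Σ corner-gray over 15 cells = 8658  → 13.4021
Σ rows: total corner-gray = 31551  → 48.8390 mm³


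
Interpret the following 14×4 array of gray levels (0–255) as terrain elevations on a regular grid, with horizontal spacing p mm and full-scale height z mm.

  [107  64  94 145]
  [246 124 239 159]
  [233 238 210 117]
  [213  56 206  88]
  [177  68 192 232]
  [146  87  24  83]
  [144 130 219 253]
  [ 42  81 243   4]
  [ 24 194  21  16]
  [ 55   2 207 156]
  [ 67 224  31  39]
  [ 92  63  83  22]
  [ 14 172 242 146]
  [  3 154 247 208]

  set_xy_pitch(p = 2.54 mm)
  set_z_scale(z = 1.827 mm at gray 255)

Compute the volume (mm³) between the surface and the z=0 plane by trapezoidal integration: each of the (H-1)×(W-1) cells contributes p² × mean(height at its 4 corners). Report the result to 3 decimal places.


height_mm = gray/255 × 1.827; cell vol = 2.54² × mean(4 corners)
unit = 2.54² × 1.827 / (4×255) = 0.011556 mm³ per gray-sum
row 0: Σ corner-gray over 3 cells = 1699  → 19.6336
row 1: Σ corner-gray over 3 cells = 2377  → 27.4685
row 2: Σ corner-gray over 3 cells = 2071  → 23.9324
row 3: Σ corner-gray over 3 cells = 1754  → 20.2691
row 4: Σ corner-gray over 3 cells = 1380  → 15.9472
row 5: Σ corner-gray over 3 cells = 1546  → 17.8655
row 6: Σ corner-gray over 3 cells = 1789  → 20.6736
row 7: Σ corner-gray over 3 cells = 1164  → 13.4511
row 8: Σ corner-gray over 3 cells = 1099  → 12.7000
row 9: Σ corner-gray over 3 cells = 1245  → 14.3872
row 10: Σ corner-gray over 3 cells = 1022  → 11.8102
row 11: Σ corner-gray over 3 cells = 1394  → 16.1090
row 12: Σ corner-gray over 3 cells = 2001  → 23.1235
Σ rows: total corner-gray = 20541  → 237.3709 mm³

237.371


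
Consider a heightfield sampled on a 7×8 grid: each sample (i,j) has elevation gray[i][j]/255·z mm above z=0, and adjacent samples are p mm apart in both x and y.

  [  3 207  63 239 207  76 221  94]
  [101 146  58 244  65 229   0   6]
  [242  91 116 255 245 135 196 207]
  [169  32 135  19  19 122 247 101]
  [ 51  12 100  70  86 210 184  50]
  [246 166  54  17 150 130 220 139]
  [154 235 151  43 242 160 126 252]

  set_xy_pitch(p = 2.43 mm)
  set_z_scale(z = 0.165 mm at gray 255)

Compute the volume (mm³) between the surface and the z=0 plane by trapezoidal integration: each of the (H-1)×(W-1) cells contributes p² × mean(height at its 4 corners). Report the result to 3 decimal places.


21.090

height_mm = gray/255 × 0.165; cell vol = 2.43² × mean(4 corners)
unit = 2.43² × 0.165 / (4×255) = 0.000955204 mm³ per gray-sum
row 0: Σ corner-gray over 7 cells = 3714  → 3.5476
row 1: Σ corner-gray over 7 cells = 4116  → 3.9316
row 2: Σ corner-gray over 7 cells = 3943  → 3.7664
row 3: Σ corner-gray over 7 cells = 2843  → 2.7156
row 4: Σ corner-gray over 7 cells = 3284  → 3.1369
row 5: Σ corner-gray over 7 cells = 4179  → 3.9918
Σ rows: total corner-gray = 22079  → 21.0900 mm³


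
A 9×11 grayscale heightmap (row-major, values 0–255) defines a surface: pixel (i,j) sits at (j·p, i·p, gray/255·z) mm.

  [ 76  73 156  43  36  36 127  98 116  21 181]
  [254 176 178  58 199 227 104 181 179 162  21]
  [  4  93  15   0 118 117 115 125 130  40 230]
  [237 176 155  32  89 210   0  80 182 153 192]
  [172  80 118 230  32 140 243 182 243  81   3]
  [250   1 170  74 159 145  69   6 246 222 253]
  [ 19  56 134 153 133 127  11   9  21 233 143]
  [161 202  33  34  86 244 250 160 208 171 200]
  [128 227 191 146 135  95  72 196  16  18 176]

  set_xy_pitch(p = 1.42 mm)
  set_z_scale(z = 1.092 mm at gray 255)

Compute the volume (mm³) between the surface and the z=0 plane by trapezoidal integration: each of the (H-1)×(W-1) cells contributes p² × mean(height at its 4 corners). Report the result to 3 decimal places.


87.306

height_mm = gray/255 × 1.092; cell vol = 1.42² × mean(4 corners)
unit = 1.42² × 1.092 / (4×255) = 0.00215873 mm³ per gray-sum
row 0: Σ corner-gray over 10 cells = 4872  → 10.5174
row 1: Σ corner-gray over 10 cells = 4943  → 10.6706
row 2: Σ corner-gray over 10 cells = 4323  → 9.3322
row 3: Σ corner-gray over 10 cells = 5456  → 11.7781
row 4: Σ corner-gray over 10 cells = 5560  → 12.0026
row 5: Σ corner-gray over 10 cells = 4603  → 9.9367
row 6: Σ corner-gray over 10 cells = 5053  → 10.9081
row 7: Σ corner-gray over 10 cells = 5633  → 12.1601
Σ rows: total corner-gray = 40443  → 87.3057 mm³


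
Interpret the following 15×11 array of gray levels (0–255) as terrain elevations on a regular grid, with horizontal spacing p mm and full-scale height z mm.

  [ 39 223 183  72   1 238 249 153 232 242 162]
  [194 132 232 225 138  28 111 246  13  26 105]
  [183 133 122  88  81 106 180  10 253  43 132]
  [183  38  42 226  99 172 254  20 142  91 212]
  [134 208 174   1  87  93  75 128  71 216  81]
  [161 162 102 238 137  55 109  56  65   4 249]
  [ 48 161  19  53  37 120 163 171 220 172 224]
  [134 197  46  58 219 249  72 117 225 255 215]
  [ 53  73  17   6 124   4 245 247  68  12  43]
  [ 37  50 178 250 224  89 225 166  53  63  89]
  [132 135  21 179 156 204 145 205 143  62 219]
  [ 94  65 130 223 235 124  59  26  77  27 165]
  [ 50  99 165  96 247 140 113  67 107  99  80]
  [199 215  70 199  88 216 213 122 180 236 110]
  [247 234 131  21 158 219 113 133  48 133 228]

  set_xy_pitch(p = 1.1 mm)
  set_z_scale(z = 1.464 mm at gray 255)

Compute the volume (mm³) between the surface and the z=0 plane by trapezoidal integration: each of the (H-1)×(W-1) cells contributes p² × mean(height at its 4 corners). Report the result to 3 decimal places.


height_mm = gray/255 × 1.464; cell vol = 1.1² × mean(4 corners)
unit = 1.1² × 1.464 / (4×255) = 0.00173671 mm³ per gray-sum
row 0: Σ corner-gray over 10 cells = 5988  → 10.3994
row 1: Σ corner-gray over 10 cells = 4948  → 8.5932
row 2: Σ corner-gray over 10 cells = 4910  → 8.5272
row 3: Σ corner-gray over 10 cells = 4884  → 8.4821
row 4: Σ corner-gray over 10 cells = 4587  → 7.9663
row 5: Σ corner-gray over 10 cells = 4770  → 8.2841
row 6: Σ corner-gray over 10 cells = 5729  → 9.9496
row 7: Σ corner-gray over 10 cells = 4913  → 8.5324
row 8: Σ corner-gray over 10 cells = 4410  → 7.6589
row 9: Σ corner-gray over 10 cells = 5573  → 9.6787
row 10: Σ corner-gray over 10 cells = 5042  → 8.7565
row 11: Σ corner-gray over 10 cells = 4587  → 7.9663
row 12: Σ corner-gray over 10 cells = 5783  → 10.0434
row 13: Σ corner-gray over 10 cells = 6242  → 10.8405
Σ rows: total corner-gray = 72366  → 125.6785 mm³

125.678


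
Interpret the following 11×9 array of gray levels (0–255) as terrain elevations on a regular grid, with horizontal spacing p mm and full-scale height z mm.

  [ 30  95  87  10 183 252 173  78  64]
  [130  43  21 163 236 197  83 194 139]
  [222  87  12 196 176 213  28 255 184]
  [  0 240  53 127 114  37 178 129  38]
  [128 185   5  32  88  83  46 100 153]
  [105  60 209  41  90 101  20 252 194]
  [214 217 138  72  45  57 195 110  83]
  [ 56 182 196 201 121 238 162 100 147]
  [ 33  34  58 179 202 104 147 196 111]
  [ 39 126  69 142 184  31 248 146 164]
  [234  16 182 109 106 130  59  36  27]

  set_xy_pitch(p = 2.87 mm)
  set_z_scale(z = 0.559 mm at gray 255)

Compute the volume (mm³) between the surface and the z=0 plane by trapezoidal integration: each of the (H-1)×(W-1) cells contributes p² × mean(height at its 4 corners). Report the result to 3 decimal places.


height_mm = gray/255 × 0.559; cell vol = 2.87² × mean(4 corners)
unit = 2.87² × 0.559 / (4×255) = 0.00451414 mm³ per gray-sum
row 0: Σ corner-gray over 8 cells = 3993  → 18.0250
row 1: Σ corner-gray over 8 cells = 4483  → 20.2369
row 2: Σ corner-gray over 8 cells = 4134  → 18.6615
row 3: Σ corner-gray over 8 cells = 3153  → 14.2331
row 4: Σ corner-gray over 8 cells = 3204  → 14.4633
row 5: Σ corner-gray over 8 cells = 3810  → 17.1989
row 6: Σ corner-gray over 8 cells = 4568  → 20.6206
row 7: Σ corner-gray over 8 cells = 4587  → 20.7064
row 8: Σ corner-gray over 8 cells = 4079  → 18.4132
row 9: Σ corner-gray over 8 cells = 3632  → 16.3954
Σ rows: total corner-gray = 39643  → 178.9542 mm³

178.954


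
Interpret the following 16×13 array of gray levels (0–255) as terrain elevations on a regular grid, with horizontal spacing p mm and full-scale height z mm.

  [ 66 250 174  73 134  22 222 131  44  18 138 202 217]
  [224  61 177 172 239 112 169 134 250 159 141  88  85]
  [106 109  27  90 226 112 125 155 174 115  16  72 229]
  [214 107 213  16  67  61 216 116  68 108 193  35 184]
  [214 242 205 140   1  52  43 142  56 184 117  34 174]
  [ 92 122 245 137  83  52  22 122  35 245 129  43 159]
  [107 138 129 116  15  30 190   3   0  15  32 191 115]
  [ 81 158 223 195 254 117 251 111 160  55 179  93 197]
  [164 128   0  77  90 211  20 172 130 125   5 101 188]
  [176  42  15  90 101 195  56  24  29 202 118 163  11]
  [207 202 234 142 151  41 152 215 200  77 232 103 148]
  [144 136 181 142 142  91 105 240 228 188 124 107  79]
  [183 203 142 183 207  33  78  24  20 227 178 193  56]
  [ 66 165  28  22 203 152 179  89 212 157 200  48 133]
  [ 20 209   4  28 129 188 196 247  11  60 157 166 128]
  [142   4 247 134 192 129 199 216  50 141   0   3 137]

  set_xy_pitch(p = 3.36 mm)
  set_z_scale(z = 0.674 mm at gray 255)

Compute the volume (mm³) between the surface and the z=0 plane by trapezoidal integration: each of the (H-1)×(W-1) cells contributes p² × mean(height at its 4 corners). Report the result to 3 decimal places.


672.533

height_mm = gray/255 × 0.674; cell vol = 3.36² × mean(4 corners)
unit = 3.36² × 0.674 / (4×255) = 0.00745999 mm³ per gray-sum
row 0: Σ corner-gray over 12 cells = 6812  → 50.8175
row 1: Σ corner-gray over 12 cells = 6490  → 48.4153
row 2: Σ corner-gray over 12 cells = 5575  → 41.5894
row 3: Σ corner-gray over 12 cells = 5618  → 41.9102
row 4: Σ corner-gray over 12 cells = 5541  → 41.3358
row 5: Σ corner-gray over 12 cells = 4661  → 34.7710
row 6: Σ corner-gray over 12 cells = 5810  → 43.3425
row 7: Σ corner-gray over 12 cells = 6340  → 47.2963
row 8: Σ corner-gray over 12 cells = 4727  → 35.2634
row 9: Σ corner-gray over 12 cells = 6110  → 45.5805
row 10: Σ corner-gray over 12 cells = 7444  → 55.5322
row 11: Σ corner-gray over 12 cells = 6806  → 50.7727
row 12: Σ corner-gray over 12 cells = 6324  → 47.1770
row 13: Σ corner-gray over 12 cells = 6047  → 45.1106
row 14: Σ corner-gray over 12 cells = 5847  → 43.6186
Σ rows: total corner-gray = 90152  → 672.5331 mm³


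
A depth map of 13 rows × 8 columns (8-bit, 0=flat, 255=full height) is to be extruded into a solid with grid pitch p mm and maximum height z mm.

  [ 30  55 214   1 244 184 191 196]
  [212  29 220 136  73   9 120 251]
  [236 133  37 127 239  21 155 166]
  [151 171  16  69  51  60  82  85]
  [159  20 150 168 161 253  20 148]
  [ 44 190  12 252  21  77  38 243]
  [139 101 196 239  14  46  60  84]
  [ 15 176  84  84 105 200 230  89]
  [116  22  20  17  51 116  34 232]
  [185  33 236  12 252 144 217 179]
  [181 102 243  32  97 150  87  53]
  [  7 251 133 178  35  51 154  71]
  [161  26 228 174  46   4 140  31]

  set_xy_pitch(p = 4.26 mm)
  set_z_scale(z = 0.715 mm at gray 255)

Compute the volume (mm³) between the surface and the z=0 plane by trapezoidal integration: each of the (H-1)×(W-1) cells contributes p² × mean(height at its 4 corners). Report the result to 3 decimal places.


height_mm = gray/255 × 0.715; cell vol = 4.26² × mean(4 corners)
unit = 4.26² × 0.715 / (4×255) = 0.0127211 mm³ per gray-sum
row 0: Σ corner-gray over 7 cells = 3641  → 46.3176
row 1: Σ corner-gray over 7 cells = 3463  → 44.0532
row 2: Σ corner-gray over 7 cells = 2960  → 37.6545
row 3: Σ corner-gray over 7 cells = 2985  → 37.9725
row 4: Σ corner-gray over 7 cells = 3318  → 42.2086
row 5: Σ corner-gray over 7 cells = 3002  → 38.1888
row 6: Σ corner-gray over 7 cells = 3397  → 43.2136
row 7: Σ corner-gray over 7 cells = 2730  → 34.7286
row 8: Σ corner-gray over 7 cells = 3020  → 38.4178
row 9: Σ corner-gray over 7 cells = 3808  → 48.4420
row 10: Σ corner-gray over 7 cells = 3338  → 42.4631
row 11: Σ corner-gray over 7 cells = 3110  → 39.5627
Σ rows: total corner-gray = 38772  → 493.2229 mm³

493.223


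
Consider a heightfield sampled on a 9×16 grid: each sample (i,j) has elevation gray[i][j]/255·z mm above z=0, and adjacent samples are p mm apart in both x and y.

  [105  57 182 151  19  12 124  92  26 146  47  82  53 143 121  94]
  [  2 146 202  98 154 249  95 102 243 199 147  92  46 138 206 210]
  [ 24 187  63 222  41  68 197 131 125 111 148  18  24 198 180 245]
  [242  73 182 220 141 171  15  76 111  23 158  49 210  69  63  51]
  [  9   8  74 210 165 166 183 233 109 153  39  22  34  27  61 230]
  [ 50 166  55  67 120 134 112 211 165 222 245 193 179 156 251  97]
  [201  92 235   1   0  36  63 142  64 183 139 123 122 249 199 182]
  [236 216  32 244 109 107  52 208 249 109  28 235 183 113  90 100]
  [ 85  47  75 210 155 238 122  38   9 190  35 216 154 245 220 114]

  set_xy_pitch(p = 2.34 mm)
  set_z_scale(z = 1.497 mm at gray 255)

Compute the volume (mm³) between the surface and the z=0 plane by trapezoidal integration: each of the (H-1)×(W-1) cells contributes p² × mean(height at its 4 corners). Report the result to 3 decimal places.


495.595

height_mm = gray/255 × 1.497; cell vol = 2.34² × mean(4 corners)
unit = 2.34² × 1.497 / (4×255) = 0.00803625 mm³ per gray-sum
row 0: Σ corner-gray over 15 cells = 7155  → 57.4994
row 1: Σ corner-gray over 15 cells = 8141  → 65.4231
row 2: Σ corner-gray over 15 cells = 7110  → 57.1377
row 3: Σ corner-gray over 15 cells = 6622  → 53.2160
row 4: Σ corner-gray over 15 cells = 7906  → 63.5346
row 5: Σ corner-gray over 15 cells = 8378  → 67.3277
row 6: Σ corner-gray over 15 cells = 7965  → 64.0087
row 7: Σ corner-gray over 15 cells = 8393  → 67.4482
Σ rows: total corner-gray = 61670  → 495.5954 mm³


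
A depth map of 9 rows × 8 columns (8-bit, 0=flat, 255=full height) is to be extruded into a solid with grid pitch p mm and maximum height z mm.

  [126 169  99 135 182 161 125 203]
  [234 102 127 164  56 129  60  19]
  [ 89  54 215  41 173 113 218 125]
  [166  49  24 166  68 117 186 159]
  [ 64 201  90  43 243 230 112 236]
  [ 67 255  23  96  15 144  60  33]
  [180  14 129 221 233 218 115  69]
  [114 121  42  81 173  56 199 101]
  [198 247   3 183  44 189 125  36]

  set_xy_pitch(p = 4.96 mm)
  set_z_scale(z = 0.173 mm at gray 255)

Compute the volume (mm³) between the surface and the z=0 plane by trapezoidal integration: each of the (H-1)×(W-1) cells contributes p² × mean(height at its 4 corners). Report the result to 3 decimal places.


116.429

height_mm = gray/255 × 0.173; cell vol = 4.96² × mean(4 corners)
unit = 4.96² × 0.173 / (4×255) = 0.00417262 mm³ per gray-sum
row 0: Σ corner-gray over 7 cells = 3600  → 15.0214
row 1: Σ corner-gray over 7 cells = 3371  → 14.0659
row 2: Σ corner-gray over 7 cells = 3387  → 14.1327
row 3: Σ corner-gray over 7 cells = 3683  → 15.3678
row 4: Σ corner-gray over 7 cells = 3424  → 14.2871
row 5: Σ corner-gray over 7 cells = 3395  → 14.1661
row 6: Σ corner-gray over 7 cells = 3668  → 15.3052
row 7: Σ corner-gray over 7 cells = 3375  → 14.0826
Σ rows: total corner-gray = 27903  → 116.4287 mm³


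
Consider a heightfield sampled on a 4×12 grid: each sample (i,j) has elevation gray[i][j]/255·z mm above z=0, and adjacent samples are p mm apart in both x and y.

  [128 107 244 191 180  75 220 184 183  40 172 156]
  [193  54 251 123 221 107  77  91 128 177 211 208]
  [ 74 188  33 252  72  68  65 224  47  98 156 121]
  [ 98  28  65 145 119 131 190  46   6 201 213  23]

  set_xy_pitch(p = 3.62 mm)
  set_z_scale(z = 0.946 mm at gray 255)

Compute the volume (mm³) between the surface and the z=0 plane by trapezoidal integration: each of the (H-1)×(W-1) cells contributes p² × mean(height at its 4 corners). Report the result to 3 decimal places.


214.500

height_mm = gray/255 × 0.946; cell vol = 3.62² × mean(4 corners)
unit = 3.62² × 0.946 / (4×255) = 0.0121537 mm³ per gray-sum
row 0: Σ corner-gray over 11 cells = 6757  → 82.1225
row 1: Σ corner-gray over 11 cells = 5882  → 71.4880
row 2: Σ corner-gray over 11 cells = 5010  → 60.8900
Σ rows: total corner-gray = 17649  → 214.5005 mm³


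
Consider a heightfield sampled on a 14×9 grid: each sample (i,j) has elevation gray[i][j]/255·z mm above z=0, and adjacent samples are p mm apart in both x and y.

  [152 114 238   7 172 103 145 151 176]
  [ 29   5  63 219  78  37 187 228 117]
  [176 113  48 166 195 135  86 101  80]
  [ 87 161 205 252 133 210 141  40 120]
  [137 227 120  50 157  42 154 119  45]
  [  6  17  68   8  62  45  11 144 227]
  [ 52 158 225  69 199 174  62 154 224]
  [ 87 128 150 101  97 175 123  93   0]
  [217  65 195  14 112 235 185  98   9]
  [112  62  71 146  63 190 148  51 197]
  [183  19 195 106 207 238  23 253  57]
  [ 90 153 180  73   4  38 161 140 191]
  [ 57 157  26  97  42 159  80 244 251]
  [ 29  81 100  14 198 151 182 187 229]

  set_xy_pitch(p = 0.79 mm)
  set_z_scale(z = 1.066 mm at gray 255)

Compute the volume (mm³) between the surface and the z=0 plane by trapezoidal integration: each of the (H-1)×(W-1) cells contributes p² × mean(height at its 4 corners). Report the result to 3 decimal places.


32.895

height_mm = gray/255 × 1.066; cell vol = 0.79² × mean(4 corners)
unit = 0.79² × 1.066 / (4×255) = 0.000652246 mm³ per gray-sum
row 0: Σ corner-gray over 8 cells = 3968  → 2.5881
row 1: Σ corner-gray over 8 cells = 3724  → 2.4290
row 2: Σ corner-gray over 8 cells = 4435  → 2.8927
row 3: Σ corner-gray over 8 cells = 4411  → 2.8771
row 4: Σ corner-gray over 8 cells = 2863  → 1.8674
row 5: Σ corner-gray over 8 cells = 3301  → 2.1531
row 6: Σ corner-gray over 8 cells = 4179  → 2.7257
row 7: Σ corner-gray over 8 cells = 3855  → 2.5144
row 8: Σ corner-gray over 8 cells = 3805  → 2.4818
row 9: Σ corner-gray over 8 cells = 4093  → 2.6696
row 10: Σ corner-gray over 8 cells = 4101  → 2.6749
row 11: Σ corner-gray over 8 cells = 3697  → 2.4114
row 12: Σ corner-gray over 8 cells = 4002  → 2.6103
Σ rows: total corner-gray = 50434  → 32.8954 mm³
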